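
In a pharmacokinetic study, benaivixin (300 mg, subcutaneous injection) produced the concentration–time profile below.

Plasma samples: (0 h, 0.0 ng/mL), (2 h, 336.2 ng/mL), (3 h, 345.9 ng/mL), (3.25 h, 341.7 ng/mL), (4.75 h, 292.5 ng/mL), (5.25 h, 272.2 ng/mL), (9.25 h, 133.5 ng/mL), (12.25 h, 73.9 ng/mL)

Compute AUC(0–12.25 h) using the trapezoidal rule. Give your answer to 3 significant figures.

AUC = 2500 ng/mL·h

Trapezoidal AUC_0→12.25:
  [0→2]: (0.0+336.2)/2 × 2 = 336.2
  [2→3]: (336.2+345.9)/2 × 1 = 341.05
  [3→3.25]: (345.9+341.7)/2 × 0.25 = 85.95
  [3.25→4.75]: (341.7+292.5)/2 × 1.5 = 475.65
  [4.75→5.25]: (292.5+272.2)/2 × 0.5 = 141.175
  [5.25→9.25]: (272.2+133.5)/2 × 4 = 811.4
  [9.25→12.25]: (133.5+73.9)/2 × 3 = 311.1
  Sum = 2502.525 ng/mL·h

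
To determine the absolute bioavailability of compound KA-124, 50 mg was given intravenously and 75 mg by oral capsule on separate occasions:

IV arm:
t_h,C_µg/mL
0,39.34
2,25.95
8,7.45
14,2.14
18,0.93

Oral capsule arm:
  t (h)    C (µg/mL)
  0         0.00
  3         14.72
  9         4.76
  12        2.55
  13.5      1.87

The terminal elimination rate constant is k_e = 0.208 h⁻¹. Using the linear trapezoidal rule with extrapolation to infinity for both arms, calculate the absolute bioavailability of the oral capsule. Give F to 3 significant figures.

F = 0.338

Trapezoidal AUC_0→18 (IV):
  [0→2]: (39.34+25.95)/2 × 2 = 65.29
  [2→8]: (25.95+7.45)/2 × 6 = 100.2
  [8→14]: (7.45+2.14)/2 × 6 = 28.77
  [14→18]: (2.14+0.93)/2 × 4 = 6.14
  Sum = 200.4 µg/mL·h
IV tail: 0.93/0.208 = 4.471; AUC_iv,0→∞ = 200.4 + 4.471 = 204.871 µg/mL·h
Trapezoidal AUC_0→13.5 (oral capsule):
  [0→3]: (0.00+14.72)/2 × 3 = 22.08
  [3→9]: (14.72+4.76)/2 × 6 = 58.44
  [9→12]: (4.76+2.55)/2 × 3 = 10.965
  [12→13.5]: (2.55+1.87)/2 × 1.5 = 3.315
  Sum = 94.8 µg/mL·h
oral capsule tail: 1.87/0.208 = 8.990; AUC_ev,0→∞ = 94.8 + 8.990 = 103.79 µg/mL·h
F = (AUC_ev/D_ev)/(AUC_iv/D_iv) = (103.79/75)/(204.871/50) = 1.38387/4.09742 = 0.3377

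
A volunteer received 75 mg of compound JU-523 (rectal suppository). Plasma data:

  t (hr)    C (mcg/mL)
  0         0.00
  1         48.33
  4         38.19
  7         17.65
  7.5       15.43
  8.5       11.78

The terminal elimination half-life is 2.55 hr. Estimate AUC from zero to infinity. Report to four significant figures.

AUC = 302.9 mcg/mL·hr

Trapezoidal AUC_0→8.5:
  [0→1]: (0.00+48.33)/2 × 1 = 24.165
  [1→4]: (48.33+38.19)/2 × 3 = 129.78
  [4→7]: (38.19+17.65)/2 × 3 = 83.76
  [7→7.5]: (17.65+15.43)/2 × 0.5 = 8.27
  [7.5→8.5]: (15.43+11.78)/2 × 1 = 13.605
  Sum = 259.58 mcg/mL·hr
k_e = ln2 / t½ = 0.693147 / 2.55 = 0.2718 hr^-1
Extrapolated tail: C_last / k_e = 11.78 / 0.2718 = 43.341
AUC_0→∞ = 259.58 + 43.341 = 302.921 mcg/mL·hr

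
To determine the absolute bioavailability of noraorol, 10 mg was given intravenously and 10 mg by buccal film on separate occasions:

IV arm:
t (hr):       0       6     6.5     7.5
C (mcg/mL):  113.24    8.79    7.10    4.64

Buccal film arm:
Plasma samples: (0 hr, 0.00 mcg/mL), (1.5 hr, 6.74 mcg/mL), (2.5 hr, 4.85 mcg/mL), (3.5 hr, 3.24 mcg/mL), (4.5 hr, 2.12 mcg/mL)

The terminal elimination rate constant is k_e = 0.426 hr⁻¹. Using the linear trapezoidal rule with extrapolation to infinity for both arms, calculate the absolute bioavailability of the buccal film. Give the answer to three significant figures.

F = 0.0583

Trapezoidal AUC_0→7.5 (IV):
  [0→6]: (113.24+8.79)/2 × 6 = 366.09
  [6→6.5]: (8.79+7.10)/2 × 0.5 = 3.9725
  [6.5→7.5]: (7.10+4.64)/2 × 1 = 5.87
  Sum = 375.9325 mcg/mL·hr
IV tail: 4.64/0.426 = 10.892; AUC_iv,0→∞ = 375.9325 + 10.892 = 386.8245 mcg/mL·hr
Trapezoidal AUC_0→4.5 (buccal film):
  [0→1.5]: (0.00+6.74)/2 × 1.5 = 5.055
  [1.5→2.5]: (6.74+4.85)/2 × 1 = 5.795
  [2.5→3.5]: (4.85+3.24)/2 × 1 = 4.045
  [3.5→4.5]: (3.24+2.12)/2 × 1 = 2.68
  Sum = 17.575 mcg/mL·hr
buccal film tail: 2.12/0.426 = 4.977; AUC_ev,0→∞ = 17.575 + 4.977 = 22.552 mcg/mL·hr
F = (AUC_ev/D_ev)/(AUC_iv/D_iv) = (22.552/10)/(386.8245/10) = 2.2552/38.68245 = 0.0583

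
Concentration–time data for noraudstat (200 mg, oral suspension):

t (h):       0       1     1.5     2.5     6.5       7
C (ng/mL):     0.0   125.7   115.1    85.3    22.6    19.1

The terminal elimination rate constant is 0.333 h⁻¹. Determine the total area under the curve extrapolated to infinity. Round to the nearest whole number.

Trapezoidal AUC_0→7:
  [0→1]: (0.0+125.7)/2 × 1 = 62.85
  [1→1.5]: (125.7+115.1)/2 × 0.5 = 60.2
  [1.5→2.5]: (115.1+85.3)/2 × 1 = 100.2
  [2.5→6.5]: (85.3+22.6)/2 × 4 = 215.8
  [6.5→7]: (22.6+19.1)/2 × 0.5 = 10.425
  Sum = 449.475 ng/mL·h
Extrapolated tail: C_last / k_e = 19.1 / 0.333 = 57.357
AUC_0→∞ = 449.475 + 57.357 = 506.832 ng/mL·h

AUC = 507 ng/mL·h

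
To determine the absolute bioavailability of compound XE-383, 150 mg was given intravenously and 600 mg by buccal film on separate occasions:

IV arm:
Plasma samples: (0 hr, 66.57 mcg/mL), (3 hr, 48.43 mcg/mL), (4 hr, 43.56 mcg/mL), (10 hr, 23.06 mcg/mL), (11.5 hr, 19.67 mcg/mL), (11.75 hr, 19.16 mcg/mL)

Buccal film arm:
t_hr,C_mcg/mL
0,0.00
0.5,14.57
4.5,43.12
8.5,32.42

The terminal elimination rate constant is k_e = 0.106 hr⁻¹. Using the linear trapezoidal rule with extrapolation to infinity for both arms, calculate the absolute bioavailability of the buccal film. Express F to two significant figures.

Trapezoidal AUC_0→11.75 (IV):
  [0→3]: (66.57+48.43)/2 × 3 = 172.5
  [3→4]: (48.43+43.56)/2 × 1 = 45.995
  [4→10]: (43.56+23.06)/2 × 6 = 199.86
  [10→11.5]: (23.06+19.67)/2 × 1.5 = 32.0475
  [11.5→11.75]: (19.67+19.16)/2 × 0.25 = 4.85375
  Sum = 455.25625 mcg/mL·hr
IV tail: 19.16/0.106 = 180.755; AUC_iv,0→∞ = 455.25625 + 180.755 = 636.01125 mcg/mL·hr
Trapezoidal AUC_0→8.5 (buccal film):
  [0→0.5]: (0.00+14.57)/2 × 0.5 = 3.6425
  [0.5→4.5]: (14.57+43.12)/2 × 4 = 115.38
  [4.5→8.5]: (43.12+32.42)/2 × 4 = 151.08
  Sum = 270.1025 mcg/mL·hr
buccal film tail: 32.42/0.106 = 305.849; AUC_ev,0→∞ = 270.1025 + 305.849 = 575.9515 mcg/mL·hr
F = (AUC_ev/D_ev)/(AUC_iv/D_iv) = (575.9515/600)/(636.01125/150) = 0.959919/4.240075 = 0.2264

F = 0.23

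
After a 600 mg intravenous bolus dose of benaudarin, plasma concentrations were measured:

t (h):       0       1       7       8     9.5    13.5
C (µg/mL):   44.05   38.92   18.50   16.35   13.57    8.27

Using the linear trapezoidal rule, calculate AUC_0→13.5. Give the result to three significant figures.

Trapezoidal AUC_0→13.5:
  [0→1]: (44.05+38.92)/2 × 1 = 41.485
  [1→7]: (38.92+18.50)/2 × 6 = 172.26
  [7→8]: (18.50+16.35)/2 × 1 = 17.425
  [8→9.5]: (16.35+13.57)/2 × 1.5 = 22.44
  [9.5→13.5]: (13.57+8.27)/2 × 4 = 43.68
  Sum = 297.29 µg/mL·h

AUC = 297 µg/mL·h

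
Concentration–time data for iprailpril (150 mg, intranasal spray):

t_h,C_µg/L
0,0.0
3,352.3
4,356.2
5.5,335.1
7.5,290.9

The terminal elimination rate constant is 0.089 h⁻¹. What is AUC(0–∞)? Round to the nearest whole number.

Trapezoidal AUC_0→7.5:
  [0→3]: (0.0+352.3)/2 × 3 = 528.45
  [3→4]: (352.3+356.2)/2 × 1 = 354.25
  [4→5.5]: (356.2+335.1)/2 × 1.5 = 518.475
  [5.5→7.5]: (335.1+290.9)/2 × 2 = 626.0
  Sum = 2027.175 µg/L·h
Extrapolated tail: C_last / k_e = 290.9 / 0.089 = 3268.539
AUC_0→∞ = 2027.175 + 3268.539 = 5295.714 µg/L·h

AUC = 5296 µg/L·h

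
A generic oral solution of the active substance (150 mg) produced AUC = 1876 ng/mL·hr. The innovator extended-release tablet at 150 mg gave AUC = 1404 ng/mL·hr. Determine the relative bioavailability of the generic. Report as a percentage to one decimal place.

F_rel = (AUC_test/D_test) / (AUC_ref/D_ref)
      = (1876/150) / (1404/150)
      = 12.5067 / 9.36 = 1.3362 = 133.62%

F_rel = 133.6%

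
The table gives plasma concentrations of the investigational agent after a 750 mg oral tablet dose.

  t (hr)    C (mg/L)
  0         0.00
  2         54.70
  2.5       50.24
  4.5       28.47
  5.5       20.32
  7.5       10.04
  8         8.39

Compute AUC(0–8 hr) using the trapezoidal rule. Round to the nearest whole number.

AUC = 219 mg/L·hr

Trapezoidal AUC_0→8:
  [0→2]: (0.00+54.70)/2 × 2 = 54.7
  [2→2.5]: (54.70+50.24)/2 × 0.5 = 26.235
  [2.5→4.5]: (50.24+28.47)/2 × 2 = 78.71
  [4.5→5.5]: (28.47+20.32)/2 × 1 = 24.395
  [5.5→7.5]: (20.32+10.04)/2 × 2 = 30.36
  [7.5→8]: (10.04+8.39)/2 × 0.5 = 4.6075
  Sum = 219.0075 mg/L·hr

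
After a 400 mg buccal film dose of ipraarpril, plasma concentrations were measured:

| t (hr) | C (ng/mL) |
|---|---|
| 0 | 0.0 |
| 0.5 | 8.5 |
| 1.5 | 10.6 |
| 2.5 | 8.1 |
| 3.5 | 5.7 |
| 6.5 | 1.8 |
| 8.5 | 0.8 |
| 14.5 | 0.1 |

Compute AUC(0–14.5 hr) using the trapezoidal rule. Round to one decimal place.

Trapezoidal AUC_0→14.5:
  [0→0.5]: (0.0+8.5)/2 × 0.5 = 2.125
  [0.5→1.5]: (8.5+10.6)/2 × 1 = 9.55
  [1.5→2.5]: (10.6+8.1)/2 × 1 = 9.35
  [2.5→3.5]: (8.1+5.7)/2 × 1 = 6.9
  [3.5→6.5]: (5.7+1.8)/2 × 3 = 11.25
  [6.5→8.5]: (1.8+0.8)/2 × 2 = 2.6
  [8.5→14.5]: (0.8+0.1)/2 × 6 = 2.7
  Sum = 44.475 ng/mL·hr

AUC = 44.5 ng/mL·hr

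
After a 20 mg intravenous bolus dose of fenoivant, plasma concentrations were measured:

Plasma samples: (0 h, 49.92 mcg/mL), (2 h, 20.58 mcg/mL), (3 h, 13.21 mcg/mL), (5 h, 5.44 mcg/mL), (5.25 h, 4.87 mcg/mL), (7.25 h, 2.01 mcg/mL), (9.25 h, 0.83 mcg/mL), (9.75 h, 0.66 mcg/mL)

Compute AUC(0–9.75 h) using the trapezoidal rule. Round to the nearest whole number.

AUC = 117 mcg/mL·h

Trapezoidal AUC_0→9.75:
  [0→2]: (49.92+20.58)/2 × 2 = 70.5
  [2→3]: (20.58+13.21)/2 × 1 = 16.895
  [3→5]: (13.21+5.44)/2 × 2 = 18.65
  [5→5.25]: (5.44+4.87)/2 × 0.25 = 1.28875
  [5.25→7.25]: (4.87+2.01)/2 × 2 = 6.88
  [7.25→9.25]: (2.01+0.83)/2 × 2 = 2.84
  [9.25→9.75]: (0.83+0.66)/2 × 0.5 = 0.3725
  Sum = 117.42625 mcg/mL·h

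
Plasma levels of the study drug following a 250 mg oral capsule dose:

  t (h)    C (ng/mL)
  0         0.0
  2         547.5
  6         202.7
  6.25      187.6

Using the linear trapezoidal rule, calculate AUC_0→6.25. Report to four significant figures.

Trapezoidal AUC_0→6.25:
  [0→2]: (0.0+547.5)/2 × 2 = 547.5
  [2→6]: (547.5+202.7)/2 × 4 = 1500.4
  [6→6.25]: (202.7+187.6)/2 × 0.25 = 48.7875
  Sum = 2096.6875 ng/mL·h

AUC = 2097 ng/mL·h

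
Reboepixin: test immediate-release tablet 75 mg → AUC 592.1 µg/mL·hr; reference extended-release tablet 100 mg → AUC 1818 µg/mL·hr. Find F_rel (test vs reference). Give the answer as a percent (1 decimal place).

F_rel = 43.4%

F_rel = (AUC_test/D_test) / (AUC_ref/D_ref)
      = (592.1/75) / (1818/100)
      = 7.89467 / 18.18 = 0.4343 = 43.43%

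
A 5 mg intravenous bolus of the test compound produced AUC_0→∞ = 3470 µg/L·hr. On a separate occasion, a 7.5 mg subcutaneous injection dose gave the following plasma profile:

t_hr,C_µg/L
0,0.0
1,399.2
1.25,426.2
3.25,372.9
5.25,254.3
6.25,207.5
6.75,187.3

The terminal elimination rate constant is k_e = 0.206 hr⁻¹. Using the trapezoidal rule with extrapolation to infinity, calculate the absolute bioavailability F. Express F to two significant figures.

Trapezoidal AUC_0→6.75 (subcutaneous injection):
  [0→1]: (0.0+399.2)/2 × 1 = 199.6
  [1→1.25]: (399.2+426.2)/2 × 0.25 = 103.175
  [1.25→3.25]: (426.2+372.9)/2 × 2 = 799.1
  [3.25→5.25]: (372.9+254.3)/2 × 2 = 627.2
  [5.25→6.25]: (254.3+207.5)/2 × 1 = 230.9
  [6.25→6.75]: (207.5+187.3)/2 × 0.5 = 98.7
  Sum = 2058.675 µg/L·hr
Tail: C_last/k_e = 187.3/0.206 = 909.223
AUC_0→∞ (subcutaneous injection) = 2058.675 + 909.223 = 2967.898 µg/L·hr
F = (AUC_ev/D_ev)/(AUC_iv/D_iv) = (2967.898/7.5)/(3470/5) = 395.72/694 = 0.5702

F = 0.57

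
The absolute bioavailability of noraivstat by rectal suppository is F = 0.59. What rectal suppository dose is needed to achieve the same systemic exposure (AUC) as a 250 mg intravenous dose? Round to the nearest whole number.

For equal systemic exposure: F × D_ev = D_iv
D_ev = D_iv / F = 250 / 0.59 = 423.729 mg

D_rectal = 424 mg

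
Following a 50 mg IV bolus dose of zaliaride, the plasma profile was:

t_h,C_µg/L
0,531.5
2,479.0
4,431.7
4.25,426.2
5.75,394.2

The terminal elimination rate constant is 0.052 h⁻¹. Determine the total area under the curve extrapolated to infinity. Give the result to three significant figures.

AUC = 10200 µg/L·h

Trapezoidal AUC_0→5.75:
  [0→2]: (531.5+479.0)/2 × 2 = 1010.5
  [2→4]: (479.0+431.7)/2 × 2 = 910.7
  [4→4.25]: (431.7+426.2)/2 × 0.25 = 107.2375
  [4.25→5.75]: (426.2+394.2)/2 × 1.5 = 615.3
  Sum = 2643.7375 µg/L·h
Extrapolated tail: C_last / k_e = 394.2 / 0.052 = 7580.769
AUC_0→∞ = 2643.7375 + 7580.769 = 10224.5065 µg/L·h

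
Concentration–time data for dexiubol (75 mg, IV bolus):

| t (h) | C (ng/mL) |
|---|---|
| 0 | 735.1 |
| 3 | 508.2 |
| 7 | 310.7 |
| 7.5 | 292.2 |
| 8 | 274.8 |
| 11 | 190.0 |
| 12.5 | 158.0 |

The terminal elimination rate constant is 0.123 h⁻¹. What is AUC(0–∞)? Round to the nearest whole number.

Trapezoidal AUC_0→12.5:
  [0→3]: (735.1+508.2)/2 × 3 = 1864.95
  [3→7]: (508.2+310.7)/2 × 4 = 1637.8
  [7→7.5]: (310.7+292.2)/2 × 0.5 = 150.725
  [7.5→8]: (292.2+274.8)/2 × 0.5 = 141.75
  [8→11]: (274.8+190.0)/2 × 3 = 697.2
  [11→12.5]: (190.0+158.0)/2 × 1.5 = 261.0
  Sum = 4753.425 ng/mL·h
Extrapolated tail: C_last / k_e = 158.0 / 0.123 = 1284.553
AUC_0→∞ = 4753.425 + 1284.553 = 6037.978 ng/mL·h

AUC = 6038 ng/mL·h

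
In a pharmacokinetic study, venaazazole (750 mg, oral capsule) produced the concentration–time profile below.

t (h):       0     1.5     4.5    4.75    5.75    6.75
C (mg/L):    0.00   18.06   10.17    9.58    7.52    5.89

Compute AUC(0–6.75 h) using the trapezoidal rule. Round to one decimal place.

Trapezoidal AUC_0→6.75:
  [0→1.5]: (0.00+18.06)/2 × 1.5 = 13.545
  [1.5→4.5]: (18.06+10.17)/2 × 3 = 42.345
  [4.5→4.75]: (10.17+9.58)/2 × 0.25 = 2.46875
  [4.75→5.75]: (9.58+7.52)/2 × 1 = 8.55
  [5.75→6.75]: (7.52+5.89)/2 × 1 = 6.705
  Sum = 73.61375 mg/L·h

AUC = 73.6 mg/L·h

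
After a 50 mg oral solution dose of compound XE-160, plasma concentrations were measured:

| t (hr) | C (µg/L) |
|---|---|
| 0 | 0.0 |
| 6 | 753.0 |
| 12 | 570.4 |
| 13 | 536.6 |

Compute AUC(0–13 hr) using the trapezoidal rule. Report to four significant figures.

Trapezoidal AUC_0→13:
  [0→6]: (0.0+753.0)/2 × 6 = 2259.0
  [6→12]: (753.0+570.4)/2 × 6 = 3970.2
  [12→13]: (570.4+536.6)/2 × 1 = 553.5
  Sum = 6782.7 µg/L·hr

AUC = 6783 µg/L·hr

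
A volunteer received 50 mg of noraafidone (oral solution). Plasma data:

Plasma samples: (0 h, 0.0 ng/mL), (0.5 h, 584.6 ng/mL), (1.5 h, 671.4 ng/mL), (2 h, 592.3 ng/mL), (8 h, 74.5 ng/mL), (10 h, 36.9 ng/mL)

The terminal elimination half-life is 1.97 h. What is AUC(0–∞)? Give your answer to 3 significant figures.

Trapezoidal AUC_0→10:
  [0→0.5]: (0.0+584.6)/2 × 0.5 = 146.15
  [0.5→1.5]: (584.6+671.4)/2 × 1 = 628.0
  [1.5→2]: (671.4+592.3)/2 × 0.5 = 315.925
  [2→8]: (592.3+74.5)/2 × 6 = 2000.4
  [8→10]: (74.5+36.9)/2 × 2 = 111.4
  Sum = 3201.875 ng/mL·h
k_e = ln2 / t½ = 0.693147 / 1.97 = 0.3519 h^-1
Extrapolated tail: C_last / k_e = 36.9 / 0.3519 = 104.859
AUC_0→∞ = 3201.875 + 104.859 = 3306.734 ng/mL·h

AUC = 3310 ng/mL·h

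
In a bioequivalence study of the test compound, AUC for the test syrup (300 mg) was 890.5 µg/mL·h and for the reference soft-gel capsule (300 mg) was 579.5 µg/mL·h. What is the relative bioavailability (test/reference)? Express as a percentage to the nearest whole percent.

F_rel = 154%

F_rel = (AUC_test/D_test) / (AUC_ref/D_ref)
      = (890.5/300) / (579.5/300)
      = 2.96833 / 1.93167 = 1.5367 = 153.67%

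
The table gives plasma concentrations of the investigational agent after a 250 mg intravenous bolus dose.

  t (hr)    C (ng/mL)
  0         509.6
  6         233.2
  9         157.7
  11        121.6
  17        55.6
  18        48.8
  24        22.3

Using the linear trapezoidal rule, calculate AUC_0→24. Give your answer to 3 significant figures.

AUC = 3890 ng/mL·hr

Trapezoidal AUC_0→24:
  [0→6]: (509.6+233.2)/2 × 6 = 2228.4
  [6→9]: (233.2+157.7)/2 × 3 = 586.35
  [9→11]: (157.7+121.6)/2 × 2 = 279.3
  [11→17]: (121.6+55.6)/2 × 6 = 531.6
  [17→18]: (55.6+48.8)/2 × 1 = 52.2
  [18→24]: (48.8+22.3)/2 × 6 = 213.3
  Sum = 3891.15 ng/mL·hr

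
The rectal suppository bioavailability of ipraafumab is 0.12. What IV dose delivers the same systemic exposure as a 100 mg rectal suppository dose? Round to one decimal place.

Systemic exposure from an extravascular dose = F × D_ev, so the equivalent IV dose is F × D_ev.
D_iv = F × D_ev = 0.12 × 100 = 12 mg

D_iv = 12.0 mg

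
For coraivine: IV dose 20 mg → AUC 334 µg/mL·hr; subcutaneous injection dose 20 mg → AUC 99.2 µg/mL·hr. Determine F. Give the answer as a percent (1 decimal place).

F = 29.7%

F = (AUC_ev / D_ev) / (AUC_iv / D_iv)
  = (99.2/20) / (334/20)
  = 4.96 / 16.7 = 0.2970
  = 29.70%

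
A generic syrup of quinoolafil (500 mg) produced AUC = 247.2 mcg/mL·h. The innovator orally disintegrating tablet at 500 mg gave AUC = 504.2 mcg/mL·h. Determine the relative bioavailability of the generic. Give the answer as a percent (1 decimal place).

F_rel = (AUC_test/D_test) / (AUC_ref/D_ref)
      = (247.2/500) / (504.2/500)
      = 0.4944 / 1.0084 = 0.4903 = 49.03%

F_rel = 49.0%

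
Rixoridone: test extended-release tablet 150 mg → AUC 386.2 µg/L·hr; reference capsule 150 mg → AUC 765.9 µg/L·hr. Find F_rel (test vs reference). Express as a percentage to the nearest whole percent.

F_rel = (AUC_test/D_test) / (AUC_ref/D_ref)
      = (386.2/150) / (765.9/150)
      = 2.57467 / 5.106 = 0.5042 = 50.42%

F_rel = 50%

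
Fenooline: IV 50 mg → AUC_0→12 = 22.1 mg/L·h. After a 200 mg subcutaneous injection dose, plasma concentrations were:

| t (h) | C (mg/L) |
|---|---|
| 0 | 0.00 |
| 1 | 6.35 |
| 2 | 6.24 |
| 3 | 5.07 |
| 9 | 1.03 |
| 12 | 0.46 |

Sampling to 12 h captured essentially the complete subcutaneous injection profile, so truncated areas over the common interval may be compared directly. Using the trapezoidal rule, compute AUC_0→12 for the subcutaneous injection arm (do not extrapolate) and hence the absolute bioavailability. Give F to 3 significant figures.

F = 0.403

Trapezoidal AUC_0→12 (subcutaneous injection):
  [0→1]: (0.00+6.35)/2 × 1 = 3.175
  [1→2]: (6.35+6.24)/2 × 1 = 6.295
  [2→3]: (6.24+5.07)/2 × 1 = 5.655
  [3→9]: (5.07+1.03)/2 × 6 = 18.3
  [9→12]: (1.03+0.46)/2 × 3 = 2.235
  Sum = 35.66 mg/L·h
F = (AUC_ev/D_ev)/(AUC_iv/D_iv) = (35.66/200)/(22.1/50) = 0.1783/0.442 = 0.4034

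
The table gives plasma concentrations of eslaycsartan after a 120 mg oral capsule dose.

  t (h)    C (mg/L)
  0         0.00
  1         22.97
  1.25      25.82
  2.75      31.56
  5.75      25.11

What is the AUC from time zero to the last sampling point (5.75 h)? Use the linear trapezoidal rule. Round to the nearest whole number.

AUC = 146 mg/L·h

Trapezoidal AUC_0→5.75:
  [0→1]: (0.00+22.97)/2 × 1 = 11.485
  [1→1.25]: (22.97+25.82)/2 × 0.25 = 6.09875
  [1.25→2.75]: (25.82+31.56)/2 × 1.5 = 43.035
  [2.75→5.75]: (31.56+25.11)/2 × 3 = 85.005
  Sum = 145.62375 mg/L·h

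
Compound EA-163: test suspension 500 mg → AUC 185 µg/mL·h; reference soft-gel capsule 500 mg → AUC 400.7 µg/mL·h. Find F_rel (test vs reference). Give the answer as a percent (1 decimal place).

F_rel = 46.2%

F_rel = (AUC_test/D_test) / (AUC_ref/D_ref)
      = (185/500) / (400.7/500)
      = 0.37 / 0.8014 = 0.4617 = 46.17%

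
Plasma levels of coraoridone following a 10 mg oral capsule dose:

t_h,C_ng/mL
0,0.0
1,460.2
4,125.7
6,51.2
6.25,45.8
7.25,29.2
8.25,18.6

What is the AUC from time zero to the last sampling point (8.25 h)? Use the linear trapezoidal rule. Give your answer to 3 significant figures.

AUC = 1360 ng/mL·h

Trapezoidal AUC_0→8.25:
  [0→1]: (0.0+460.2)/2 × 1 = 230.1
  [1→4]: (460.2+125.7)/2 × 3 = 878.85
  [4→6]: (125.7+51.2)/2 × 2 = 176.9
  [6→6.25]: (51.2+45.8)/2 × 0.25 = 12.125
  [6.25→7.25]: (45.8+29.2)/2 × 1 = 37.5
  [7.25→8.25]: (29.2+18.6)/2 × 1 = 23.9
  Sum = 1359.375 ng/mL·h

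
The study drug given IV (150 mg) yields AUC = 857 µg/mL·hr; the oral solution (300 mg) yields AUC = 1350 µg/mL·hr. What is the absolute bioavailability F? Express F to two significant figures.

F = 0.79

F = (AUC_ev / D_ev) / (AUC_iv / D_iv)
  = (1350/300) / (857/150)
  = 4.5 / 5.71333 = 0.7876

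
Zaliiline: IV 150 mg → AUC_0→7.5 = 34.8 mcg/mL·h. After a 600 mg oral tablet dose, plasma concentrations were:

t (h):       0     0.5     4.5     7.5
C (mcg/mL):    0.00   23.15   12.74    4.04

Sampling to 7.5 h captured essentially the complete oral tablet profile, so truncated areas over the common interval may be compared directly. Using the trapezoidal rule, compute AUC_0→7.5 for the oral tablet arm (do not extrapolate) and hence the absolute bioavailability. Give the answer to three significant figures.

Trapezoidal AUC_0→7.5 (oral tablet):
  [0→0.5]: (0.00+23.15)/2 × 0.5 = 5.7875
  [0.5→4.5]: (23.15+12.74)/2 × 4 = 71.78
  [4.5→7.5]: (12.74+4.04)/2 × 3 = 25.17
  Sum = 102.7375 mcg/mL·h
F = (AUC_ev/D_ev)/(AUC_iv/D_iv) = (102.7375/600)/(34.8/150) = 0.171229/0.232 = 0.7381

F = 0.738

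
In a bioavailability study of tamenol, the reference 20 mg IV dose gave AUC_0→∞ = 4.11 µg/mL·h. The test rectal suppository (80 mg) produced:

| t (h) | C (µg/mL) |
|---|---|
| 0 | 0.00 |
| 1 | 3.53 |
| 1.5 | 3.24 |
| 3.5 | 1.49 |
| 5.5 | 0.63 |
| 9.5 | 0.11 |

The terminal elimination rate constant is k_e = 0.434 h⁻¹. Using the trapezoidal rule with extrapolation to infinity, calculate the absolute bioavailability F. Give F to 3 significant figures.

F = 0.732

Trapezoidal AUC_0→9.5 (rectal suppository):
  [0→1]: (0.00+3.53)/2 × 1 = 1.765
  [1→1.5]: (3.53+3.24)/2 × 0.5 = 1.6925
  [1.5→3.5]: (3.24+1.49)/2 × 2 = 4.73
  [3.5→5.5]: (1.49+0.63)/2 × 2 = 2.12
  [5.5→9.5]: (0.63+0.11)/2 × 4 = 1.48
  Sum = 11.7875 µg/mL·h
Tail: C_last/k_e = 0.11/0.434 = 0.253
AUC_0→∞ (rectal suppository) = 11.7875 + 0.253 = 12.0405 µg/mL·h
F = (AUC_ev/D_ev)/(AUC_iv/D_iv) = (12.0405/80)/(4.11/20) = 0.15050625/0.2055 = 0.7324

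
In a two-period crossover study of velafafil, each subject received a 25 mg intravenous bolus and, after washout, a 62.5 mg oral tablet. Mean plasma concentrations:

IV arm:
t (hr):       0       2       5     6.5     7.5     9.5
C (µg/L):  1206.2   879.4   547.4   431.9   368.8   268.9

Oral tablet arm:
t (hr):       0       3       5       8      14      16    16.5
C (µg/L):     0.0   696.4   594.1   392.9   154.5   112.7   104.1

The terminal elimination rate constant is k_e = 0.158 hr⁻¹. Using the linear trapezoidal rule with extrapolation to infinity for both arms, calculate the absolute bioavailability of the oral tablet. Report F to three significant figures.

F = 0.334

Trapezoidal AUC_0→9.5 (IV):
  [0→2]: (1206.2+879.4)/2 × 2 = 2085.6
  [2→5]: (879.4+547.4)/2 × 3 = 2140.2
  [5→6.5]: (547.4+431.9)/2 × 1.5 = 734.475
  [6.5→7.5]: (431.9+368.8)/2 × 1 = 400.35
  [7.5→9.5]: (368.8+268.9)/2 × 2 = 637.7
  Sum = 5998.325 µg/L·hr
IV tail: 268.9/0.158 = 1701.899; AUC_iv,0→∞ = 5998.325 + 1701.899 = 7700.224 µg/L·hr
Trapezoidal AUC_0→16.5 (oral tablet):
  [0→3]: (0.0+696.4)/2 × 3 = 1044.6
  [3→5]: (696.4+594.1)/2 × 2 = 1290.5
  [5→8]: (594.1+392.9)/2 × 3 = 1480.5
  [8→14]: (392.9+154.5)/2 × 6 = 1642.2
  [14→16]: (154.5+112.7)/2 × 2 = 267.2
  [16→16.5]: (112.7+104.1)/2 × 0.5 = 54.2
  Sum = 5779.2 µg/L·hr
oral tablet tail: 104.1/0.158 = 658.861; AUC_ev,0→∞ = 5779.2 + 658.861 = 6438.061 µg/L·hr
F = (AUC_ev/D_ev)/(AUC_iv/D_iv) = (6438.061/62.5)/(7700.224/25) = 103.009/308.00896 = 0.3344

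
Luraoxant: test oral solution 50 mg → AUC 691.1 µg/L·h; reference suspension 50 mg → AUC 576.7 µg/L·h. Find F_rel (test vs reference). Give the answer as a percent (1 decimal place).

F_rel = 119.8%

F_rel = (AUC_test/D_test) / (AUC_ref/D_ref)
      = (691.1/50) / (576.7/50)
      = 13.822 / 11.534 = 1.1984 = 119.84%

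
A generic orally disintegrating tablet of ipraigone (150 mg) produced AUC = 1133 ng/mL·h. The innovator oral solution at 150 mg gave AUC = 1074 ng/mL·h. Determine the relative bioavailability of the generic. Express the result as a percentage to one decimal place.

F_rel = (AUC_test/D_test) / (AUC_ref/D_ref)
      = (1133/150) / (1074/150)
      = 7.55333 / 7.16 = 1.0549 = 105.49%

F_rel = 105.5%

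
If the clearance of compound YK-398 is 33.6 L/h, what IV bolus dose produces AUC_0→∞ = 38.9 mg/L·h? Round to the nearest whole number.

Dose = 1307 mg

Dose_iv = CL × AUC_0→∞
     = 33.6 × 38.9 = 1307.04 mg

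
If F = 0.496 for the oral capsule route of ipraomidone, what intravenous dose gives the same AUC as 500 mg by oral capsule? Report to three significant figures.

D_iv = 248 mg

Systemic exposure from an extravascular dose = F × D_ev, so the equivalent IV dose is F × D_ev.
D_iv = F × D_ev = 0.496 × 500 = 248 mg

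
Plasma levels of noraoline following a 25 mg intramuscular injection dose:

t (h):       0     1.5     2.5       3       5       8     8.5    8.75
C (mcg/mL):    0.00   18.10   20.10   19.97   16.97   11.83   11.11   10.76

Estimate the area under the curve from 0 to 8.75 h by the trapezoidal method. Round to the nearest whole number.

AUC = 131 mcg/mL·h

Trapezoidal AUC_0→8.75:
  [0→1.5]: (0.00+18.10)/2 × 1.5 = 13.575
  [1.5→2.5]: (18.10+20.10)/2 × 1 = 19.1
  [2.5→3]: (20.10+19.97)/2 × 0.5 = 10.0175
  [3→5]: (19.97+16.97)/2 × 2 = 36.94
  [5→8]: (16.97+11.83)/2 × 3 = 43.2
  [8→8.5]: (11.83+11.11)/2 × 0.5 = 5.735
  [8.5→8.75]: (11.11+10.76)/2 × 0.25 = 2.73375
  Sum = 131.30125 mcg/mL·h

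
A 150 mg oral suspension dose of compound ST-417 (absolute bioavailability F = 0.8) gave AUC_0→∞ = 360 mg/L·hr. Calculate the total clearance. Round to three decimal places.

CL = 0.333 L/hr

CL = F × Dose / AUC_0→∞
   = 0.8 × 150 / 360 = 0.333333 L/hr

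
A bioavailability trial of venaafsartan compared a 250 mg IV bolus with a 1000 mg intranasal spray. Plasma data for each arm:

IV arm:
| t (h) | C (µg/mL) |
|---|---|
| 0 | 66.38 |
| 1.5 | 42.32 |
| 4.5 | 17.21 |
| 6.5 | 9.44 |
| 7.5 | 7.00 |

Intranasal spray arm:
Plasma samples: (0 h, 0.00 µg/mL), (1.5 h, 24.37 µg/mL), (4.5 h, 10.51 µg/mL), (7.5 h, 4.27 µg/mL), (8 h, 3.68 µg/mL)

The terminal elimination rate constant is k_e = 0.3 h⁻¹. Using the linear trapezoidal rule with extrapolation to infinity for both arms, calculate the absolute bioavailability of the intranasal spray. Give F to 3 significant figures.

F = 0.117

Trapezoidal AUC_0→7.5 (IV):
  [0→1.5]: (66.38+42.32)/2 × 1.5 = 81.525
  [1.5→4.5]: (42.32+17.21)/2 × 3 = 89.295
  [4.5→6.5]: (17.21+9.44)/2 × 2 = 26.65
  [6.5→7.5]: (9.44+7.00)/2 × 1 = 8.22
  Sum = 205.69 µg/mL·h
IV tail: 7.00/0.3 = 23.333; AUC_iv,0→∞ = 205.69 + 23.333 = 229.023 µg/mL·h
Trapezoidal AUC_0→8 (intranasal spray):
  [0→1.5]: (0.00+24.37)/2 × 1.5 = 18.2775
  [1.5→4.5]: (24.37+10.51)/2 × 3 = 52.32
  [4.5→7.5]: (10.51+4.27)/2 × 3 = 22.17
  [7.5→8]: (4.27+3.68)/2 × 0.5 = 1.9875
  Sum = 94.755 µg/mL·h
intranasal spray tail: 3.68/0.3 = 12.267; AUC_ev,0→∞ = 94.755 + 12.267 = 107.022 µg/mL·h
F = (AUC_ev/D_ev)/(AUC_iv/D_iv) = (107.022/1000)/(229.023/250) = 0.107022/0.916092 = 0.1168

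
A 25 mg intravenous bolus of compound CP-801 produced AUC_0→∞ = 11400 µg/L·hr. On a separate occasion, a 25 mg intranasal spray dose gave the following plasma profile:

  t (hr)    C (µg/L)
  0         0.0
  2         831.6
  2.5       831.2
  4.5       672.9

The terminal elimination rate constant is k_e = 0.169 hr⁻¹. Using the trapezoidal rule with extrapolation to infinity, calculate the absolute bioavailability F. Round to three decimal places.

F = 0.591

Trapezoidal AUC_0→4.5 (intranasal spray):
  [0→2]: (0.0+831.6)/2 × 2 = 831.6
  [2→2.5]: (831.6+831.2)/2 × 0.5 = 415.7
  [2.5→4.5]: (831.2+672.9)/2 × 2 = 1504.1
  Sum = 2751.4 µg/L·hr
Tail: C_last/k_e = 672.9/0.169 = 3981.657
AUC_0→∞ (intranasal spray) = 2751.4 + 3981.657 = 6733.057 µg/L·hr
F = (AUC_ev/D_ev)/(AUC_iv/D_iv) = (6733.057/25)/(11400/25) = 269.32228/456 = 0.5906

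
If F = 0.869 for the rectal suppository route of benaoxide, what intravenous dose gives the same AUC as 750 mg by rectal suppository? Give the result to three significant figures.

Systemic exposure from an extravascular dose = F × D_ev, so the equivalent IV dose is F × D_ev.
D_iv = F × D_ev = 0.869 × 750 = 651.75 mg

D_iv = 652 mg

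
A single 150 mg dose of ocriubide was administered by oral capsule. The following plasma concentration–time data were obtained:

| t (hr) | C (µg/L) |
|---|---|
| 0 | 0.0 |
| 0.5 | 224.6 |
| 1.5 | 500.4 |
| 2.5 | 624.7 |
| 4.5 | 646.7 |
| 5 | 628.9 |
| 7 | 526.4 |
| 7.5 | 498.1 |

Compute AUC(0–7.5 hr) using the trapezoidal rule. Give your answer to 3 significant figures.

Trapezoidal AUC_0→7.5:
  [0→0.5]: (0.0+224.6)/2 × 0.5 = 56.15
  [0.5→1.5]: (224.6+500.4)/2 × 1 = 362.5
  [1.5→2.5]: (500.4+624.7)/2 × 1 = 562.55
  [2.5→4.5]: (624.7+646.7)/2 × 2 = 1271.4
  [4.5→5]: (646.7+628.9)/2 × 0.5 = 318.9
  [5→7]: (628.9+526.4)/2 × 2 = 1155.3
  [7→7.5]: (526.4+498.1)/2 × 0.5 = 256.125
  Sum = 3982.925 µg/L·hr

AUC = 3980 µg/L·hr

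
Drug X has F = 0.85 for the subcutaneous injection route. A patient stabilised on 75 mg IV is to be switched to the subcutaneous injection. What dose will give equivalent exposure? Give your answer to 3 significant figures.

For equal systemic exposure: F × D_ev = D_iv
D_ev = D_iv / F = 75 / 0.85 = 88.2353 mg

D_subcutaneous = 88.2 mg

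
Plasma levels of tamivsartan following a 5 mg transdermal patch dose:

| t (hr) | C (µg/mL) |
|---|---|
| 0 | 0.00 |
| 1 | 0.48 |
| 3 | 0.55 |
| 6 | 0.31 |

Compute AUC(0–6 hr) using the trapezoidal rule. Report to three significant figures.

Trapezoidal AUC_0→6:
  [0→1]: (0.00+0.48)/2 × 1 = 0.24
  [1→3]: (0.48+0.55)/2 × 2 = 1.03
  [3→6]: (0.55+0.31)/2 × 3 = 1.29
  Sum = 2.56 µg/mL·hr

AUC = 2.56 µg/mL·hr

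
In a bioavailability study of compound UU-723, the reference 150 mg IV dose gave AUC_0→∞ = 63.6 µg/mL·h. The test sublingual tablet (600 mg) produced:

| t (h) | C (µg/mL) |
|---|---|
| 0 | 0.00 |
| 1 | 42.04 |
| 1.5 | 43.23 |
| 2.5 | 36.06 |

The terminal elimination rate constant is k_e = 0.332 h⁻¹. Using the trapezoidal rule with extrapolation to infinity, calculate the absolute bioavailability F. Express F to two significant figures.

Trapezoidal AUC_0→2.5 (sublingual tablet):
  [0→1]: (0.00+42.04)/2 × 1 = 21.02
  [1→1.5]: (42.04+43.23)/2 × 0.5 = 21.3175
  [1.5→2.5]: (43.23+36.06)/2 × 1 = 39.645
  Sum = 81.9825 µg/mL·h
Tail: C_last/k_e = 36.06/0.332 = 108.614
AUC_0→∞ (sublingual tablet) = 81.9825 + 108.614 = 190.5965 µg/mL·h
F = (AUC_ev/D_ev)/(AUC_iv/D_iv) = (190.5965/600)/(63.6/150) = 0.317661/0.424 = 0.7492

F = 0.75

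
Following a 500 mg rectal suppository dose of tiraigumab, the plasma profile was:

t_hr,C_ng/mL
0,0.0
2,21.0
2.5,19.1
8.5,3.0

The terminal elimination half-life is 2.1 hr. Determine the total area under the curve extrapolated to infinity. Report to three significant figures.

AUC = 106 ng/mL·hr

Trapezoidal AUC_0→8.5:
  [0→2]: (0.0+21.0)/2 × 2 = 21.0
  [2→2.5]: (21.0+19.1)/2 × 0.5 = 10.025
  [2.5→8.5]: (19.1+3.0)/2 × 6 = 66.3
  Sum = 97.325 ng/mL·hr
k_e = ln2 / t½ = 0.693147 / 2.1 = 0.3301 hr^-1
Extrapolated tail: C_last / k_e = 3.0 / 0.3301 = 9.088
AUC_0→∞ = 97.325 + 9.088 = 106.413 ng/mL·hr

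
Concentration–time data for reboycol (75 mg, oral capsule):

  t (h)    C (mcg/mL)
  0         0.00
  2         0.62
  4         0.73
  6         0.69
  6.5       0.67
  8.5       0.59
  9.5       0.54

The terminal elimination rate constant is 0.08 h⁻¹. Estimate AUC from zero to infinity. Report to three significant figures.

Trapezoidal AUC_0→9.5:
  [0→2]: (0.00+0.62)/2 × 2 = 0.62
  [2→4]: (0.62+0.73)/2 × 2 = 1.35
  [4→6]: (0.73+0.69)/2 × 2 = 1.42
  [6→6.5]: (0.69+0.67)/2 × 0.5 = 0.34
  [6.5→8.5]: (0.67+0.59)/2 × 2 = 1.26
  [8.5→9.5]: (0.59+0.54)/2 × 1 = 0.565
  Sum = 5.555 mcg/mL·h
Extrapolated tail: C_last / k_e = 0.54 / 0.08 = 6.750
AUC_0→∞ = 5.555 + 6.750 = 12.305 mcg/mL·h

AUC = 12.3 mcg/mL·h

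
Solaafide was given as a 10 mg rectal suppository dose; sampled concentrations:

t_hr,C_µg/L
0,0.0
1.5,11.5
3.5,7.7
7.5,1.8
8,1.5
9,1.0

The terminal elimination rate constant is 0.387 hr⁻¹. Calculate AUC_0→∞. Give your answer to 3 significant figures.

Trapezoidal AUC_0→9:
  [0→1.5]: (0.0+11.5)/2 × 1.5 = 8.625
  [1.5→3.5]: (11.5+7.7)/2 × 2 = 19.2
  [3.5→7.5]: (7.7+1.8)/2 × 4 = 19.0
  [7.5→8]: (1.8+1.5)/2 × 0.5 = 0.825
  [8→9]: (1.5+1.0)/2 × 1 = 1.25
  Sum = 48.9 µg/L·hr
Extrapolated tail: C_last / k_e = 1.0 / 0.387 = 2.584
AUC_0→∞ = 48.9 + 2.584 = 51.484 µg/L·hr

AUC = 51.5 µg/L·hr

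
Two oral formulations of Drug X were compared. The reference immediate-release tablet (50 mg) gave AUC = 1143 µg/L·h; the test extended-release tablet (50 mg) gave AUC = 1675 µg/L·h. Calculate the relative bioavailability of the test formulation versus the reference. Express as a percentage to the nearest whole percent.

F_rel = (AUC_test/D_test) / (AUC_ref/D_ref)
      = (1675/50) / (1143/50)
      = 33.5 / 22.86 = 1.4654 = 146.54%

F_rel = 147%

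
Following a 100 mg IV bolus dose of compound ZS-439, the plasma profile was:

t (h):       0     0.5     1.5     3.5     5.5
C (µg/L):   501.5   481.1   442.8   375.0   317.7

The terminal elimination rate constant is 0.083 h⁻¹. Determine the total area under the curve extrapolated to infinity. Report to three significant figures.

Trapezoidal AUC_0→5.5:
  [0→0.5]: (501.5+481.1)/2 × 0.5 = 245.65
  [0.5→1.5]: (481.1+442.8)/2 × 1 = 461.95
  [1.5→3.5]: (442.8+375.0)/2 × 2 = 817.8
  [3.5→5.5]: (375.0+317.7)/2 × 2 = 692.7
  Sum = 2218.1 µg/L·h
Extrapolated tail: C_last / k_e = 317.7 / 0.083 = 3827.711
AUC_0→∞ = 2218.1 + 3827.711 = 6045.811 µg/L·h

AUC = 6050 µg/L·h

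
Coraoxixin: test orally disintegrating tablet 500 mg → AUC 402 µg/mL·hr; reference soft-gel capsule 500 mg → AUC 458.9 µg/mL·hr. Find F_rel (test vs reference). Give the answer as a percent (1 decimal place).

F_rel = (AUC_test/D_test) / (AUC_ref/D_ref)
      = (402/500) / (458.9/500)
      = 0.804 / 0.9178 = 0.8760 = 87.60%

F_rel = 87.6%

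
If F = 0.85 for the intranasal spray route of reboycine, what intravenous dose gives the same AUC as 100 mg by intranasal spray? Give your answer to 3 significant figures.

Systemic exposure from an extravascular dose = F × D_ev, so the equivalent IV dose is F × D_ev.
D_iv = F × D_ev = 0.85 × 100 = 85 mg

D_iv = 85.0 mg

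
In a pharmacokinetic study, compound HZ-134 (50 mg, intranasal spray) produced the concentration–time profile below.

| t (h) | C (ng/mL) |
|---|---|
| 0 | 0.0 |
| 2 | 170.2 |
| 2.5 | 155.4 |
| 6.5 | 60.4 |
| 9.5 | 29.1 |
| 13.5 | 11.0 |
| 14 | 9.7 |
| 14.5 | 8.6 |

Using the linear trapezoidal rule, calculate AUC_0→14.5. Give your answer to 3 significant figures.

AUC = 907 ng/mL·h

Trapezoidal AUC_0→14.5:
  [0→2]: (0.0+170.2)/2 × 2 = 170.2
  [2→2.5]: (170.2+155.4)/2 × 0.5 = 81.4
  [2.5→6.5]: (155.4+60.4)/2 × 4 = 431.6
  [6.5→9.5]: (60.4+29.1)/2 × 3 = 134.25
  [9.5→13.5]: (29.1+11.0)/2 × 4 = 80.2
  [13.5→14]: (11.0+9.7)/2 × 0.5 = 5.175
  [14→14.5]: (9.7+8.6)/2 × 0.5 = 4.575
  Sum = 907.4 ng/mL·h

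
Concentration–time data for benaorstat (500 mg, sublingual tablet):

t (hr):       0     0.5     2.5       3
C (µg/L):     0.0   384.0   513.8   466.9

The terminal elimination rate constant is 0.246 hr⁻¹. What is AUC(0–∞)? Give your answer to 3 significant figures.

Trapezoidal AUC_0→3:
  [0→0.5]: (0.0+384.0)/2 × 0.5 = 96.0
  [0.5→2.5]: (384.0+513.8)/2 × 2 = 897.8
  [2.5→3]: (513.8+466.9)/2 × 0.5 = 245.175
  Sum = 1238.975 µg/L·hr
Extrapolated tail: C_last / k_e = 466.9 / 0.246 = 1897.967
AUC_0→∞ = 1238.975 + 1897.967 = 3136.942 µg/L·hr

AUC = 3140 µg/L·hr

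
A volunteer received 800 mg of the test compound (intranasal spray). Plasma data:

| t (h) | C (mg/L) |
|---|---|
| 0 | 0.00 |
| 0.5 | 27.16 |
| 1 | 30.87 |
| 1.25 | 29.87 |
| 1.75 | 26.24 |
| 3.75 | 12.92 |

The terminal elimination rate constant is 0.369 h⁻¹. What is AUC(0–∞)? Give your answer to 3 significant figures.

Trapezoidal AUC_0→3.75:
  [0→0.5]: (0.00+27.16)/2 × 0.5 = 6.79
  [0.5→1]: (27.16+30.87)/2 × 0.5 = 14.5075
  [1→1.25]: (30.87+29.87)/2 × 0.25 = 7.5925
  [1.25→1.75]: (29.87+26.24)/2 × 0.5 = 14.0275
  [1.75→3.75]: (26.24+12.92)/2 × 2 = 39.16
  Sum = 82.0775 mg/L·h
Extrapolated tail: C_last / k_e = 12.92 / 0.369 = 35.014
AUC_0→∞ = 82.0775 + 35.014 = 117.0915 mg/L·h

AUC = 117 mg/L·h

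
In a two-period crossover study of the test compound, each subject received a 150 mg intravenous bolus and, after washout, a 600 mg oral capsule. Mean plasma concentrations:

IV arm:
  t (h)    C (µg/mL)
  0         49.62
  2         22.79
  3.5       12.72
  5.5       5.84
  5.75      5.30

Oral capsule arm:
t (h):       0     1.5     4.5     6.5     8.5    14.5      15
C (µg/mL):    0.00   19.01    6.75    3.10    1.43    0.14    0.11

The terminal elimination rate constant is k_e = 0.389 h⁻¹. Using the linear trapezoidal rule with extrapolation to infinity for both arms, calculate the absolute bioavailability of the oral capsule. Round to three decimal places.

F = 0.136

Trapezoidal AUC_0→5.75 (IV):
  [0→2]: (49.62+22.79)/2 × 2 = 72.41
  [2→3.5]: (22.79+12.72)/2 × 1.5 = 26.6325
  [3.5→5.5]: (12.72+5.84)/2 × 2 = 18.56
  [5.5→5.75]: (5.84+5.30)/2 × 0.25 = 1.3925
  Sum = 118.995 µg/mL·h
IV tail: 5.30/0.389 = 13.625; AUC_iv,0→∞ = 118.995 + 13.625 = 132.62 µg/mL·h
Trapezoidal AUC_0→15 (oral capsule):
  [0→1.5]: (0.00+19.01)/2 × 1.5 = 14.2575
  [1.5→4.5]: (19.01+6.75)/2 × 3 = 38.64
  [4.5→6.5]: (6.75+3.10)/2 × 2 = 9.85
  [6.5→8.5]: (3.10+1.43)/2 × 2 = 4.53
  [8.5→14.5]: (1.43+0.14)/2 × 6 = 4.71
  [14.5→15]: (0.14+0.11)/2 × 0.5 = 0.0625
  Sum = 72.05 µg/mL·h
oral capsule tail: 0.11/0.389 = 0.283; AUC_ev,0→∞ = 72.05 + 0.283 = 72.333 µg/mL·h
F = (AUC_ev/D_ev)/(AUC_iv/D_iv) = (72.333/600)/(132.62/150) = 0.120555/0.884133 = 0.1364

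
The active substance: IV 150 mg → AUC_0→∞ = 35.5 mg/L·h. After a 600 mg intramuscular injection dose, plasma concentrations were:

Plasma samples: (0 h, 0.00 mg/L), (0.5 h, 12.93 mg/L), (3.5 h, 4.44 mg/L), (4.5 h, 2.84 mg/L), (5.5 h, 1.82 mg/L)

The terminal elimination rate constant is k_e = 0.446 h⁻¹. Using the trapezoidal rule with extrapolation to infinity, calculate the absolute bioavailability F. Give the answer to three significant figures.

F = 0.277

Trapezoidal AUC_0→5.5 (intramuscular injection):
  [0→0.5]: (0.00+12.93)/2 × 0.5 = 3.2325
  [0.5→3.5]: (12.93+4.44)/2 × 3 = 26.055
  [3.5→4.5]: (4.44+2.84)/2 × 1 = 3.64
  [4.5→5.5]: (2.84+1.82)/2 × 1 = 2.33
  Sum = 35.2575 mg/L·h
Tail: C_last/k_e = 1.82/0.446 = 4.081
AUC_0→∞ (intramuscular injection) = 35.2575 + 4.081 = 39.3385 mg/L·h
F = (AUC_ev/D_ev)/(AUC_iv/D_iv) = (39.3385/600)/(35.5/150) = 0.0655642/0.236667 = 0.2770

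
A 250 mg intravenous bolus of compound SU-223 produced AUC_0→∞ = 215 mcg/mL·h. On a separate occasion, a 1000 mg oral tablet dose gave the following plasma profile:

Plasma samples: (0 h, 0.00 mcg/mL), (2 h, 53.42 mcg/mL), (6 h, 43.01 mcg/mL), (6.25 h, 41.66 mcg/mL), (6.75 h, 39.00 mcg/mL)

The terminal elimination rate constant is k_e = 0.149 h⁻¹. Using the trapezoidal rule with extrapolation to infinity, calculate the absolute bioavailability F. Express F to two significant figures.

Trapezoidal AUC_0→6.75 (oral tablet):
  [0→2]: (0.00+53.42)/2 × 2 = 53.42
  [2→6]: (53.42+43.01)/2 × 4 = 192.86
  [6→6.25]: (43.01+41.66)/2 × 0.25 = 10.58375
  [6.25→6.75]: (41.66+39.00)/2 × 0.5 = 20.165
  Sum = 277.02875 mcg/mL·h
Tail: C_last/k_e = 39.00/0.149 = 261.745
AUC_0→∞ (oral tablet) = 277.02875 + 261.745 = 538.77375 mcg/mL·h
F = (AUC_ev/D_ev)/(AUC_iv/D_iv) = (538.77375/1000)/(215/250) = 0.53877375/0.86 = 0.6265

F = 0.63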